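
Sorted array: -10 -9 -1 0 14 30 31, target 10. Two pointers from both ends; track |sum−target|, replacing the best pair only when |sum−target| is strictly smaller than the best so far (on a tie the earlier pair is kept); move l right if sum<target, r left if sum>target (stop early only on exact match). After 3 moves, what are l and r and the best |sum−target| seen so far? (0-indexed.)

l=1, r=4, best |Δ|=6

l=0 r=6: -10+31=21 d=11 *, r--
l=0 r=5: -10+30=20 d=10 *, r--
l=0 r=4: -10+14=4 d=6 *, l++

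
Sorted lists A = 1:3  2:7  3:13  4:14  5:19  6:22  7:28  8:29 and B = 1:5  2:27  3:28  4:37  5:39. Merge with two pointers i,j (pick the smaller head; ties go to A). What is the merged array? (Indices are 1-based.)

i=1 j=1: A[i]=3<=B[j]=5 take 3, i++
i=2 j=1: A[i]=7>B[j]=5 take 5, j++
i=2 j=2: A[i]=7<=B[j]=27 take 7, i++
i=3 j=2: A[i]=13<=B[j]=27 take 13, i++
i=4 j=2: A[i]=14<=B[j]=27 take 14, i++
i=5 j=2: A[i]=19<=B[j]=27 take 19, i++
i=6 j=2: A[i]=22<=B[j]=27 take 22, i++
i=7 j=2: A[i]=28>B[j]=27 take 27, j++
i=7 j=3: A[i]=28<=B[j]=28 take 28, i++
i=8 j=3: A[i]=29>B[j]=28 take 28, j++
i=8 j=4: A[i]=29<=B[j]=37 take 29, i++
i=9 j=4: A done, take B[j]=37, j++
i=9 j=5: A done, take B[j]=39, j++

[3, 5, 7, 13, 14, 19, 22, 27, 28, 28, 29, 37, 39]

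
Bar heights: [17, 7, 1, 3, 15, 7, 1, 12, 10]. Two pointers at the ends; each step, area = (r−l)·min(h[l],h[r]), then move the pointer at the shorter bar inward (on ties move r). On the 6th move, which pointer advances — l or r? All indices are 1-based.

[1,9] min(17,10)*8=80 best=80 * → r--
[1,8] min(17,12)*7=84 best=84 * → r--
[1,7] min(17,1)*6=6 best=84 → r--
[1,6] min(17,7)*5=35 best=84 → r--
[1,5] min(17,15)*4=60 best=84 → r--
[1,4] min(17,3)*3=9 best=84 → r--

r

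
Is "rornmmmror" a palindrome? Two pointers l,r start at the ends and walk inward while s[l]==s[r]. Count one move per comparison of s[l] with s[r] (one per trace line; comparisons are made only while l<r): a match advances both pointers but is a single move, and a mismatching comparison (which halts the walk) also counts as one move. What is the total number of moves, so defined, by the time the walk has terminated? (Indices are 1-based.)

4 moves

l=1 r=10: 'r'=='r', l++,r--
l=2 r=9: 'o'=='o', l++,r--
l=3 r=8: 'r'=='r', l++,r--
l=4 r=7: 'n'!='m', stop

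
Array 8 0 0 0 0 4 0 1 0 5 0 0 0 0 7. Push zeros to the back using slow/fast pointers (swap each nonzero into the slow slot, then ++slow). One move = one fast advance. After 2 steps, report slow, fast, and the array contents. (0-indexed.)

slow=0 fast=0: a[fast]=8≠0 swap→a[0]=8, slow++,fast++
slow=1 fast=1: a[fast]=0, fast++

slow=1, fast=2, a=[8, 0, 0, 0, 0, 4, 0, 1, 0, 5, 0, 0, 0, 0, 7]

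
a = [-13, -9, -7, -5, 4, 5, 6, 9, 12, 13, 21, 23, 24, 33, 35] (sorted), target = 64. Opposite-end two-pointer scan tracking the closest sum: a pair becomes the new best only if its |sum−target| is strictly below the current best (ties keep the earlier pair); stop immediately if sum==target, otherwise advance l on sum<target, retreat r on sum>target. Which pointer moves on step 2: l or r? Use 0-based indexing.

l

[0,14] -13+35=22 d=42 * → l++
[1,14] -9+35=26 d=38 * → l++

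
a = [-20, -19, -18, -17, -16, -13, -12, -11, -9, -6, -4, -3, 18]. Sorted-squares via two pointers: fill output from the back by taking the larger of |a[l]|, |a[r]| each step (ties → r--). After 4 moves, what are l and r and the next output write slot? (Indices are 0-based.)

[0,12] |-20|>|18| out[12]=400 → l++
[1,12] |-19|>|18| out[11]=361 → l++
[2,12] |-18|<=|18| out[10]=324 → r--
[2,11] |-18|>|-3| out[9]=324 → l++

l=3, r=11, next write slot=8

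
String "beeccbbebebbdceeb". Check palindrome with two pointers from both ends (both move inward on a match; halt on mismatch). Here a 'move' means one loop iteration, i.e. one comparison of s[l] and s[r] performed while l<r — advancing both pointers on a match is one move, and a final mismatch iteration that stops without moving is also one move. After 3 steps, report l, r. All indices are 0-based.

l=0 r=16: 'b'=='b', l++,r--
l=1 r=15: 'e'=='e', l++,r--
l=2 r=14: 'e'=='e', l++,r--

l=3, r=13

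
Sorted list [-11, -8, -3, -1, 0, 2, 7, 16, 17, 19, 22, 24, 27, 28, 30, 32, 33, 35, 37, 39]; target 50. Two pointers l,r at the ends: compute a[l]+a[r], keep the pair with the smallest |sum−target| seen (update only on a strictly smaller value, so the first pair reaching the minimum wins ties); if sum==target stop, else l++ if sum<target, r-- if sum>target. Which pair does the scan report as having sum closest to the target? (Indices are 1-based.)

l=1 r=20: -11+39=28 d=22 *, l++
l=2 r=20: -8+39=31 d=19 *, l++
l=3 r=20: -3+39=36 d=14 *, l++
l=4 r=20: -1+39=38 d=12 *, l++
l=5 r=20: 0+39=39 d=11 *, l++
l=6 r=20: 2+39=41 d=9 *, l++
l=7 r=20: 7+39=46 d=4 *, l++
l=8 r=20: 16+39=55 d=5, r--
l=8 r=19: 16+37=53 d=3 *, r--
l=8 r=18: 16+35=51 d=1 *, r--
l=8 r=17: 16+33=49 d=1, l++
l=9 r=17: 17+33=50 d=0 *, stop

pair (17, 33) with sum 50 (|Δ|=0)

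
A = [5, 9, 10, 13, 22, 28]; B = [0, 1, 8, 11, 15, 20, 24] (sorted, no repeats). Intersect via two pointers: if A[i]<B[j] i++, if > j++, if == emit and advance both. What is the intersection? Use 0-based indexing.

intersection = []

[i=0,j=0] 5>0 → j++
[i=0,j=1] 5>1 → j++
[i=0,j=2] 5<8 → i++
[i=1,j=2] 9>8 → j++
[i=1,j=3] 9<11 → i++
[i=2,j=3] 10<11 → i++
[i=3,j=3] 13>11 → j++
[i=3,j=4] 13<15 → i++
[i=4,j=4] 22>15 → j++
[i=4,j=5] 22>20 → j++
[i=4,j=6] 22<24 → i++
[i=5,j=6] 28>24 → j++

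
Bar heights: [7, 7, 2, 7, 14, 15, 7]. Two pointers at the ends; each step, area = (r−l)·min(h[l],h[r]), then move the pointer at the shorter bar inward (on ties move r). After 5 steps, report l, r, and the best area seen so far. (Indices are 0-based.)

l=4, r=5, best area=42

[0,6] min(7,7)*6=42 best=42 * → r--
[0,5] min(7,15)*5=35 best=42 → l++
[1,5] min(7,15)*4=28 best=42 → l++
[2,5] min(2,15)*3=6 best=42 → l++
[3,5] min(7,15)*2=14 best=42 → l++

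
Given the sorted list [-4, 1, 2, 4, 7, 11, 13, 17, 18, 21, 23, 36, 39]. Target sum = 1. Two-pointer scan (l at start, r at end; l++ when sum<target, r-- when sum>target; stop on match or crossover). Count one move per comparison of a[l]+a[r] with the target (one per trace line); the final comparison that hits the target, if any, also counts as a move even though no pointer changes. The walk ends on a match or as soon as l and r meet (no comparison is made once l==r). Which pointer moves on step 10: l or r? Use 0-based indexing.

l

[0,12] -4+39=35 >1 → r--
[0,11] -4+36=32 >1 → r--
[0,10] -4+23=19 >1 → r--
[0,9] -4+21=17 >1 → r--
[0,8] -4+18=14 >1 → r--
[0,7] -4+17=13 >1 → r--
[0,6] -4+13=9 >1 → r--
[0,5] -4+11=7 >1 → r--
[0,4] -4+7=3 >1 → r--
[0,3] -4+4=0 <1 → l++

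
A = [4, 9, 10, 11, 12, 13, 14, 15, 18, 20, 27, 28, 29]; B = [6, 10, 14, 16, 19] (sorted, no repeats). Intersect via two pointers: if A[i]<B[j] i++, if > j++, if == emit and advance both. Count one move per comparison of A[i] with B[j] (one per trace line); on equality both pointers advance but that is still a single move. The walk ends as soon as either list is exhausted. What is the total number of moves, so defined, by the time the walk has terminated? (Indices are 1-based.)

12 moves

[i=1,j=1] 4<6 → i++
[i=2,j=1] 9>6 → j++
[i=2,j=2] 9<10 → i++
[i=3,j=2] 10==10 emit → i++,j++
[i=4,j=3] 11<14 → i++
[i=5,j=3] 12<14 → i++
[i=6,j=3] 13<14 → i++
[i=7,j=3] 14==14 emit → i++,j++
[i=8,j=4] 15<16 → i++
[i=9,j=4] 18>16 → j++
[i=9,j=5] 18<19 → i++
[i=10,j=5] 20>19 → j++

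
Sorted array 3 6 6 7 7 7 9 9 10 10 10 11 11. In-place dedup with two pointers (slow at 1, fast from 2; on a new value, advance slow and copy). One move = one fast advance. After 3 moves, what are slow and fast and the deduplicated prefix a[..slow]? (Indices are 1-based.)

slow=3, fast=5, prefix=[3, 6, 7]

(s=1,f=2) a[fast]=6≠a[slow]=3 write a[2]=6 → slow++,fast++
(s=2,f=3) a[fast]=6=a[slow] dup → fast++
(s=2,f=4) a[fast]=7≠a[slow]=6 write a[3]=7 → slow++,fast++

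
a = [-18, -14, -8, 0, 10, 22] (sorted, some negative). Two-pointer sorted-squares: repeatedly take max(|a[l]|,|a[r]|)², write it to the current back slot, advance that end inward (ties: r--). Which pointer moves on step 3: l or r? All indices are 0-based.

[0,5] |-18|<=|22| out[5]=484 → r--
[0,4] |-18|>|10| out[4]=324 → l++
[1,4] |-14|>|10| out[3]=196 → l++

l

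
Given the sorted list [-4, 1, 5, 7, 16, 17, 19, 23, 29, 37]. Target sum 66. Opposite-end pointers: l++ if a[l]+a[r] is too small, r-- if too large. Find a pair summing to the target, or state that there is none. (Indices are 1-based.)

l=1 r=10: -4+37=33 <66, l++
l=2 r=10: 1+37=38 <66, l++
l=3 r=10: 5+37=42 <66, l++
l=4 r=10: 7+37=44 <66, l++
l=5 r=10: 16+37=53 <66, l++
l=6 r=10: 17+37=54 <66, l++
l=7 r=10: 19+37=56 <66, l++
l=8 r=10: 23+37=60 <66, l++
l=9 r=10: 29+37=66, found

(29, 37)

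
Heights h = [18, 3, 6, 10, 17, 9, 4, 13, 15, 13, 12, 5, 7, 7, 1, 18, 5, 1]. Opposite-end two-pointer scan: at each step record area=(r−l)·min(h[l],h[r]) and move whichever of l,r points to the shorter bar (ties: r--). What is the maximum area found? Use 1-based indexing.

max area = 270

[1,18] min(18,1)*17=17 best=17 * → r--
[1,17] min(18,5)*16=80 best=80 * → r--
[1,16] min(18,18)*15=270 best=270 * → r--
[1,15] min(18,1)*14=14 best=270 → r--
[1,14] min(18,7)*13=91 best=270 → r--
[1,13] min(18,7)*12=84 best=270 → r--
[1,12] min(18,5)*11=55 best=270 → r--
[1,11] min(18,12)*10=120 best=270 → r--
[1,10] min(18,13)*9=117 best=270 → r--
[1,9] min(18,15)*8=120 best=270 → r--
[1,8] min(18,13)*7=91 best=270 → r--
[1,7] min(18,4)*6=24 best=270 → r--
[1,6] min(18,9)*5=45 best=270 → r--
[1,5] min(18,17)*4=68 best=270 → r--
[1,4] min(18,10)*3=30 best=270 → r--
[1,3] min(18,6)*2=12 best=270 → r--
[1,2] min(18,3)*1=3 best=270 → r--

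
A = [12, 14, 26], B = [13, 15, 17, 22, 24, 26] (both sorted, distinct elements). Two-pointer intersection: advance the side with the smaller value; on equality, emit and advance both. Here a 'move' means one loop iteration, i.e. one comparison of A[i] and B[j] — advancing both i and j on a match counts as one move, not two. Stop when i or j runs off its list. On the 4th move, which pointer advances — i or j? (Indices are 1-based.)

j

[i=1,j=1] 12<13 → i++
[i=2,j=1] 14>13 → j++
[i=2,j=2] 14<15 → i++
[i=3,j=2] 26>15 → j++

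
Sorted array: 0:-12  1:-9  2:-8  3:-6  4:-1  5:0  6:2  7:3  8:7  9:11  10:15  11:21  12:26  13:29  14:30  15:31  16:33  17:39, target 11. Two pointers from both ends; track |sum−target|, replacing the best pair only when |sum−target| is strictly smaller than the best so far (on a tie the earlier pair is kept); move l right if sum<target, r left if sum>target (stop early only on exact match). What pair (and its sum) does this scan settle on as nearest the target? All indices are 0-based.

l=0 r=17: -12+39=27 d=16 *, r--
l=0 r=16: -12+33=21 d=10 *, r--
l=0 r=15: -12+31=19 d=8 *, r--
l=0 r=14: -12+30=18 d=7 *, r--
l=0 r=13: -12+29=17 d=6 *, r--
l=0 r=12: -12+26=14 d=3 *, r--
l=0 r=11: -12+21=9 d=2 *, l++
l=1 r=11: -9+21=12 d=1 *, r--
l=1 r=10: -9+15=6 d=5, l++
l=2 r=10: -8+15=7 d=4, l++
l=3 r=10: -6+15=9 d=2, l++
l=4 r=10: -1+15=14 d=3, r--
l=4 r=9: -1+11=10 d=1, l++
l=5 r=9: 0+11=11 d=0 *, stop

pair (0, 11) with sum 11 (|Δ|=0)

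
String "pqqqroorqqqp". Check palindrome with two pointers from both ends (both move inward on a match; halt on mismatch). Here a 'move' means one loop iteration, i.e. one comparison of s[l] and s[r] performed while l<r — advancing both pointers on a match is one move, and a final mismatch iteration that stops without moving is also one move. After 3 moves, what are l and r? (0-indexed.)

l=3, r=8

[0,11] 'p'=='p' → l++,r--
[1,10] 'q'=='q' → l++,r--
[2,9] 'q'=='q' → l++,r--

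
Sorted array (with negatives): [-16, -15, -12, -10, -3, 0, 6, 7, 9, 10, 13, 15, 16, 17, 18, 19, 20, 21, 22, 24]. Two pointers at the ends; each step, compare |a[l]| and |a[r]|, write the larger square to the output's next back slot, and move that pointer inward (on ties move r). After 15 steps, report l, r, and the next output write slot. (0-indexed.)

l=0 r=19: |-16|<=|24| out[19]=576, r--
l=0 r=18: |-16|<=|22| out[18]=484, r--
l=0 r=17: |-16|<=|21| out[17]=441, r--
l=0 r=16: |-16|<=|20| out[16]=400, r--
l=0 r=15: |-16|<=|19| out[15]=361, r--
l=0 r=14: |-16|<=|18| out[14]=324, r--
l=0 r=13: |-16|<=|17| out[13]=289, r--
l=0 r=12: |-16|<=|16| out[12]=256, r--
l=0 r=11: |-16|>|15| out[11]=256, l++
l=1 r=11: |-15|<=|15| out[10]=225, r--
l=1 r=10: |-15|>|13| out[9]=225, l++
l=2 r=10: |-12|<=|13| out[8]=169, r--
l=2 r=9: |-12|>|10| out[7]=144, l++
l=3 r=9: |-10|<=|10| out[6]=100, r--
l=3 r=8: |-10|>|9| out[5]=100, l++

l=4, r=8, next write slot=4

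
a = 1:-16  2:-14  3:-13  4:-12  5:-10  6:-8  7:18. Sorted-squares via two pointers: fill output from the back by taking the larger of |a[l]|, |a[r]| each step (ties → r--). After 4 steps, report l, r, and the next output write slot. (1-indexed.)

l=1 r=7: |-16|<=|18| out[7]=324, r--
l=1 r=6: |-16|>|-8| out[6]=256, l++
l=2 r=6: |-14|>|-8| out[5]=196, l++
l=3 r=6: |-13|>|-8| out[4]=169, l++

l=4, r=6, next write slot=3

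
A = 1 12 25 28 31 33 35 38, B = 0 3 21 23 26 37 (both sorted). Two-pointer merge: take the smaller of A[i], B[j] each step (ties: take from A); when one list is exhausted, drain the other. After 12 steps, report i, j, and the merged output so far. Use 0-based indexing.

i=0 j=0: A[i]=1>B[j]=0 take 0, j++
i=0 j=1: A[i]=1<=B[j]=3 take 1, i++
i=1 j=1: A[i]=12>B[j]=3 take 3, j++
i=1 j=2: A[i]=12<=B[j]=21 take 12, i++
i=2 j=2: A[i]=25>B[j]=21 take 21, j++
i=2 j=3: A[i]=25>B[j]=23 take 23, j++
i=2 j=4: A[i]=25<=B[j]=26 take 25, i++
i=3 j=4: A[i]=28>B[j]=26 take 26, j++
i=3 j=5: A[i]=28<=B[j]=37 take 28, i++
i=4 j=5: A[i]=31<=B[j]=37 take 31, i++
i=5 j=5: A[i]=33<=B[j]=37 take 33, i++
i=6 j=5: A[i]=35<=B[j]=37 take 35, i++

i=7, j=5, merged so far=[0, 1, 3, 12, 21, 23, 25, 26, 28, 31, 33, 35]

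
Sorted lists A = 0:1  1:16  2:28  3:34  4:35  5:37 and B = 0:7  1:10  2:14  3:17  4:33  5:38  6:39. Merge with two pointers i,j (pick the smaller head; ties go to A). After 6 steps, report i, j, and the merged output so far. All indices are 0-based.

i=2, j=4, merged so far=[1, 7, 10, 14, 16, 17]

i=0 j=0: A[i]=1<=B[j]=7 take 1, i++
i=1 j=0: A[i]=16>B[j]=7 take 7, j++
i=1 j=1: A[i]=16>B[j]=10 take 10, j++
i=1 j=2: A[i]=16>B[j]=14 take 14, j++
i=1 j=3: A[i]=16<=B[j]=17 take 16, i++
i=2 j=3: A[i]=28>B[j]=17 take 17, j++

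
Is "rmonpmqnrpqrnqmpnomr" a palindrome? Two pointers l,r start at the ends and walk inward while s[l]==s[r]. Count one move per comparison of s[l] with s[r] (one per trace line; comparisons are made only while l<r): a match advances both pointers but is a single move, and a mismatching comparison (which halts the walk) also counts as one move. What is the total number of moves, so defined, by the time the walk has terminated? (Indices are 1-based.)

10 moves

l=1 r=20: 'r'=='r', l++,r--
l=2 r=19: 'm'=='m', l++,r--
l=3 r=18: 'o'=='o', l++,r--
l=4 r=17: 'n'=='n', l++,r--
l=5 r=16: 'p'=='p', l++,r--
l=6 r=15: 'm'=='m', l++,r--
l=7 r=14: 'q'=='q', l++,r--
l=8 r=13: 'n'=='n', l++,r--
l=9 r=12: 'r'=='r', l++,r--
l=10 r=11: 'p'!='q', stop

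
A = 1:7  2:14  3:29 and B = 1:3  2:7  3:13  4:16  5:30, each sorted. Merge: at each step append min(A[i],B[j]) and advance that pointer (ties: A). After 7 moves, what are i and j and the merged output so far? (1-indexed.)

i=1 j=1: A[i]=7>B[j]=3 take 3, j++
i=1 j=2: A[i]=7<=B[j]=7 take 7, i++
i=2 j=2: A[i]=14>B[j]=7 take 7, j++
i=2 j=3: A[i]=14>B[j]=13 take 13, j++
i=2 j=4: A[i]=14<=B[j]=16 take 14, i++
i=3 j=4: A[i]=29>B[j]=16 take 16, j++
i=3 j=5: A[i]=29<=B[j]=30 take 29, i++

i=4, j=5, merged so far=[3, 7, 7, 13, 14, 16, 29]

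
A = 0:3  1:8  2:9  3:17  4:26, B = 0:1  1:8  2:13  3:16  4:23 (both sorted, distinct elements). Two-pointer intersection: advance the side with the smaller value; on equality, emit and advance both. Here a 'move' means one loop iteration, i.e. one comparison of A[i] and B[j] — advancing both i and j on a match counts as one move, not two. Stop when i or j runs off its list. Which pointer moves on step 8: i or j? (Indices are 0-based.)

[i=0,j=0] 3>1 → j++
[i=0,j=1] 3<8 → i++
[i=1,j=1] 8==8 emit → i++,j++
[i=2,j=2] 9<13 → i++
[i=3,j=2] 17>13 → j++
[i=3,j=3] 17>16 → j++
[i=3,j=4] 17<23 → i++
[i=4,j=4] 26>23 → j++

j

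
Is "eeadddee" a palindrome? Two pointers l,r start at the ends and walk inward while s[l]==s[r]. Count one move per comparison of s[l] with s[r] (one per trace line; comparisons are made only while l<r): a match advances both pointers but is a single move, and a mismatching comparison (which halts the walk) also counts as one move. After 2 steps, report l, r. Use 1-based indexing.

l=3, r=6

[1,8] 'e'=='e' → l++,r--
[2,7] 'e'=='e' → l++,r--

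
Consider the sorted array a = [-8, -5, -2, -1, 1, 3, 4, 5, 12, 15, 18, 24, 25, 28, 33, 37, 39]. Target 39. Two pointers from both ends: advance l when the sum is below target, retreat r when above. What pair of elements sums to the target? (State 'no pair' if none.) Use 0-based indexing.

l=0 r=16: -8+39=31 <39, l++
l=1 r=16: -5+39=34 <39, l++
l=2 r=16: -2+39=37 <39, l++
l=3 r=16: -1+39=38 <39, l++
l=4 r=16: 1+39=40 >39, r--
l=4 r=15: 1+37=38 <39, l++
l=5 r=15: 3+37=40 >39, r--
l=5 r=14: 3+33=36 <39, l++
l=6 r=14: 4+33=37 <39, l++
l=7 r=14: 5+33=38 <39, l++
l=8 r=14: 12+33=45 >39, r--
l=8 r=13: 12+28=40 >39, r--
l=8 r=12: 12+25=37 <39, l++
l=9 r=12: 15+25=40 >39, r--
l=9 r=11: 15+24=39, found

(15, 24)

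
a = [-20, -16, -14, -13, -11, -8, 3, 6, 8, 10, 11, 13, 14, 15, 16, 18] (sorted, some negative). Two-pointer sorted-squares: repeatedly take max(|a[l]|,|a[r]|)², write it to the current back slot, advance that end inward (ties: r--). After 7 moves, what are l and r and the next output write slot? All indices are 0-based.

l=3, r=11, next write slot=8

[0,15] |-20|>|18| out[15]=400 → l++
[1,15] |-16|<=|18| out[14]=324 → r--
[1,14] |-16|<=|16| out[13]=256 → r--
[1,13] |-16|>|15| out[12]=256 → l++
[2,13] |-14|<=|15| out[11]=225 → r--
[2,12] |-14|<=|14| out[10]=196 → r--
[2,11] |-14|>|13| out[9]=196 → l++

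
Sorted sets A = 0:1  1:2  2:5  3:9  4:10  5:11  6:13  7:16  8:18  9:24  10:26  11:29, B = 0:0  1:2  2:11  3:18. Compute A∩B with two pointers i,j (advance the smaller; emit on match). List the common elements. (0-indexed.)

intersection = [2, 11, 18]

[i=0,j=0] 1>0 → j++
[i=0,j=1] 1<2 → i++
[i=1,j=1] 2==2 emit → i++,j++
[i=2,j=2] 5<11 → i++
[i=3,j=2] 9<11 → i++
[i=4,j=2] 10<11 → i++
[i=5,j=2] 11==11 emit → i++,j++
[i=6,j=3] 13<18 → i++
[i=7,j=3] 16<18 → i++
[i=8,j=3] 18==18 emit → i++,j++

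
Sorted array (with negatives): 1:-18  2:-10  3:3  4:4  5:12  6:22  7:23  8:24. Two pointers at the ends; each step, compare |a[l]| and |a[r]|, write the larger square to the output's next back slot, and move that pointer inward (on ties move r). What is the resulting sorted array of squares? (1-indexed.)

[9, 16, 100, 144, 324, 484, 529, 576]

l=1 r=8: |-18|<=|24| out[8]=576, r--
l=1 r=7: |-18|<=|23| out[7]=529, r--
l=1 r=6: |-18|<=|22| out[6]=484, r--
l=1 r=5: |-18|>|12| out[5]=324, l++
l=2 r=5: |-10|<=|12| out[4]=144, r--
l=2 r=4: |-10|>|4| out[3]=100, l++
l=3 r=4: |3|<=|4| out[2]=16, r--
l=3 r=3: |3|<=|3| out[1]=9, r--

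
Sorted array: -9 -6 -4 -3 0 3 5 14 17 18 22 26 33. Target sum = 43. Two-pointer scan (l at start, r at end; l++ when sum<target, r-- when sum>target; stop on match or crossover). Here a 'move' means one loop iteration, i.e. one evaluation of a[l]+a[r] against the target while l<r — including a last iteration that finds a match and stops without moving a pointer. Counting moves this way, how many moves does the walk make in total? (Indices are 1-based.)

10 moves

[1,13] -9+33=24 <43 → l++
[2,13] -6+33=27 <43 → l++
[3,13] -4+33=29 <43 → l++
[4,13] -3+33=30 <43 → l++
[5,13] 0+33=33 <43 → l++
[6,13] 3+33=36 <43 → l++
[7,13] 5+33=38 <43 → l++
[8,13] 14+33=47 >43 → r--
[8,12] 14+26=40 <43 → l++
[9,12] 17+26=43 → found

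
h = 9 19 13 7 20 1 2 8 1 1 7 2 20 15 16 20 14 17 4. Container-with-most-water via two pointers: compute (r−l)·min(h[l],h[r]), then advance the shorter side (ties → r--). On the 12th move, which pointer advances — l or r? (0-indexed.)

l=0 r=18: min(9,4)*18=72 best=72 *, r--
l=0 r=17: min(9,17)*17=153 best=153 *, l++
l=1 r=17: min(19,17)*16=272 best=272 *, r--
l=1 r=16: min(19,14)*15=210 best=272, r--
l=1 r=15: min(19,20)*14=266 best=272, l++
l=2 r=15: min(13,20)*13=169 best=272, l++
l=3 r=15: min(7,20)*12=84 best=272, l++
l=4 r=15: min(20,20)*11=220 best=272, r--
l=4 r=14: min(20,16)*10=160 best=272, r--
l=4 r=13: min(20,15)*9=135 best=272, r--
l=4 r=12: min(20,20)*8=160 best=272, r--
l=4 r=11: min(20,2)*7=14 best=272, r--

r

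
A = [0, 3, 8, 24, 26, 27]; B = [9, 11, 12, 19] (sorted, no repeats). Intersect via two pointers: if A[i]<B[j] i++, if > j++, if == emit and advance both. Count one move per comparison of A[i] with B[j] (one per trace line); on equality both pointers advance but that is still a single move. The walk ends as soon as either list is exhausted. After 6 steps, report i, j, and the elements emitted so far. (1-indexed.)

[i=1,j=1] 0<9 → i++
[i=2,j=1] 3<9 → i++
[i=3,j=1] 8<9 → i++
[i=4,j=1] 24>9 → j++
[i=4,j=2] 24>11 → j++
[i=4,j=3] 24>12 → j++

i=4, j=4, emitted=[]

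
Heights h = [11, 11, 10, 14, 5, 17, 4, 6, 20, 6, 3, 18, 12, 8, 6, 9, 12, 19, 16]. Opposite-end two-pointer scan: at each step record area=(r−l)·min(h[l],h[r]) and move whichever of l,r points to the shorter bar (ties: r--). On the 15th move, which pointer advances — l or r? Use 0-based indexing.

r

l=0 r=18: min(11,16)*18=198 best=198 *, l++
l=1 r=18: min(11,16)*17=187 best=198, l++
l=2 r=18: min(10,16)*16=160 best=198, l++
l=3 r=18: min(14,16)*15=210 best=210 *, l++
l=4 r=18: min(5,16)*14=70 best=210, l++
l=5 r=18: min(17,16)*13=208 best=210, r--
l=5 r=17: min(17,19)*12=204 best=210, l++
l=6 r=17: min(4,19)*11=44 best=210, l++
l=7 r=17: min(6,19)*10=60 best=210, l++
l=8 r=17: min(20,19)*9=171 best=210, r--
l=8 r=16: min(20,12)*8=96 best=210, r--
l=8 r=15: min(20,9)*7=63 best=210, r--
l=8 r=14: min(20,6)*6=36 best=210, r--
l=8 r=13: min(20,8)*5=40 best=210, r--
l=8 r=12: min(20,12)*4=48 best=210, r--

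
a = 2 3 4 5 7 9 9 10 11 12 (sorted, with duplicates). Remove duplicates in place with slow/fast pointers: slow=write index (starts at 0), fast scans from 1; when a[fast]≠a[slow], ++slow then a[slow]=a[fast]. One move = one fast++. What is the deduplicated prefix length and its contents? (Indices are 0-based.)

(s=0,f=1) a[fast]=3≠a[slow]=2 write a[1]=3 → slow++,fast++
(s=1,f=2) a[fast]=4≠a[slow]=3 write a[2]=4 → slow++,fast++
(s=2,f=3) a[fast]=5≠a[slow]=4 write a[3]=5 → slow++,fast++
(s=3,f=4) a[fast]=7≠a[slow]=5 write a[4]=7 → slow++,fast++
(s=4,f=5) a[fast]=9≠a[slow]=7 write a[5]=9 → slow++,fast++
(s=5,f=6) a[fast]=9=a[slow] dup → fast++
(s=5,f=7) a[fast]=10≠a[slow]=9 write a[6]=10 → slow++,fast++
(s=6,f=8) a[fast]=11≠a[slow]=10 write a[7]=11 → slow++,fast++
(s=7,f=9) a[fast]=12≠a[slow]=11 write a[8]=12 → slow++,fast++

length 9; prefix = [2, 3, 4, 5, 7, 9, 10, 11, 12]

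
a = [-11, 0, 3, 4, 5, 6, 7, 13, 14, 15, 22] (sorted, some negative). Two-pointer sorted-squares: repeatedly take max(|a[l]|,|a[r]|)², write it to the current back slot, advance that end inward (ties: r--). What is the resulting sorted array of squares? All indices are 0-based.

[0, 9, 16, 25, 36, 49, 121, 169, 196, 225, 484]

[0,10] |-11|<=|22| out[10]=484 → r--
[0,9] |-11|<=|15| out[9]=225 → r--
[0,8] |-11|<=|14| out[8]=196 → r--
[0,7] |-11|<=|13| out[7]=169 → r--
[0,6] |-11|>|7| out[6]=121 → l++
[1,6] |0|<=|7| out[5]=49 → r--
[1,5] |0|<=|6| out[4]=36 → r--
[1,4] |0|<=|5| out[3]=25 → r--
[1,3] |0|<=|4| out[2]=16 → r--
[1,2] |0|<=|3| out[1]=9 → r--
[1,1] |0|<=|0| out[0]=0 → r--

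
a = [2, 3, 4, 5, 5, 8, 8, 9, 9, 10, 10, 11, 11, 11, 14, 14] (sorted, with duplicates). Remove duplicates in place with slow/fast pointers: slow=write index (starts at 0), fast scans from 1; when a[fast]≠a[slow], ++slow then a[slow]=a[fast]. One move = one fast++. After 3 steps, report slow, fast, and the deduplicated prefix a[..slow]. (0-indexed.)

slow=3, fast=4, prefix=[2, 3, 4, 5]

slow=0 fast=1: a[fast]=3≠a[slow]=2 write a[1]=3, slow++,fast++
slow=1 fast=2: a[fast]=4≠a[slow]=3 write a[2]=4, slow++,fast++
slow=2 fast=3: a[fast]=5≠a[slow]=4 write a[3]=5, slow++,fast++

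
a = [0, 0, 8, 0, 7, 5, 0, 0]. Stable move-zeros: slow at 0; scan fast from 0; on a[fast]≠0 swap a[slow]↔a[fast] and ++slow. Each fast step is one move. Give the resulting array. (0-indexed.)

[8, 7, 5, 0, 0, 0, 0, 0]

(s=0,f=0) a[fast]=0 → fast++
(s=0,f=1) a[fast]=0 → fast++
(s=0,f=2) a[fast]=8≠0 swap→a[0]=8 → slow++,fast++
(s=1,f=3) a[fast]=0 → fast++
(s=1,f=4) a[fast]=7≠0 swap→a[1]=7 → slow++,fast++
(s=2,f=5) a[fast]=5≠0 swap→a[2]=5 → slow++,fast++
(s=3,f=6) a[fast]=0 → fast++
(s=3,f=7) a[fast]=0 → fast++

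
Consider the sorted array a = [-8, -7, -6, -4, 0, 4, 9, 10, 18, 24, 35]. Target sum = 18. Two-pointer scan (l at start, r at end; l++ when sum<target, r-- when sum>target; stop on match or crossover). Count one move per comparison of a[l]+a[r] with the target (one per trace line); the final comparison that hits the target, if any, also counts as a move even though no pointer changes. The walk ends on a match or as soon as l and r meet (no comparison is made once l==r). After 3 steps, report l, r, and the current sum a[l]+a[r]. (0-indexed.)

l=0 r=10: -8+35=27 >18, r--
l=0 r=9: -8+24=16 <18, l++
l=1 r=9: -7+24=17 <18, l++

l=2, r=9, sum=18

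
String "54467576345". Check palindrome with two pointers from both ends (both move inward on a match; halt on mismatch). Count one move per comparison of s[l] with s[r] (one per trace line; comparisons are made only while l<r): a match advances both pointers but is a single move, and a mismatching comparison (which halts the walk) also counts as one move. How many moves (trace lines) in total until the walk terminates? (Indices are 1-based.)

[1,11] '5'=='5' → l++,r--
[2,10] '4'=='4' → l++,r--
[3,9] '4'!='3' → stop

3 moves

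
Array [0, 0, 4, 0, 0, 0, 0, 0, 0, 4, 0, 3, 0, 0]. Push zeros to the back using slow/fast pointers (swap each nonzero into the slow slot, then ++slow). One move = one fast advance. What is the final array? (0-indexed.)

slow=0 fast=0: a[fast]=0, fast++
slow=0 fast=1: a[fast]=0, fast++
slow=0 fast=2: a[fast]=4≠0 swap→a[0]=4, slow++,fast++
slow=1 fast=3: a[fast]=0, fast++
slow=1 fast=4: a[fast]=0, fast++
slow=1 fast=5: a[fast]=0, fast++
slow=1 fast=6: a[fast]=0, fast++
slow=1 fast=7: a[fast]=0, fast++
slow=1 fast=8: a[fast]=0, fast++
slow=1 fast=9: a[fast]=4≠0 swap→a[1]=4, slow++,fast++
slow=2 fast=10: a[fast]=0, fast++
slow=2 fast=11: a[fast]=3≠0 swap→a[2]=3, slow++,fast++
slow=3 fast=12: a[fast]=0, fast++
slow=3 fast=13: a[fast]=0, fast++

[4, 4, 3, 0, 0, 0, 0, 0, 0, 0, 0, 0, 0, 0]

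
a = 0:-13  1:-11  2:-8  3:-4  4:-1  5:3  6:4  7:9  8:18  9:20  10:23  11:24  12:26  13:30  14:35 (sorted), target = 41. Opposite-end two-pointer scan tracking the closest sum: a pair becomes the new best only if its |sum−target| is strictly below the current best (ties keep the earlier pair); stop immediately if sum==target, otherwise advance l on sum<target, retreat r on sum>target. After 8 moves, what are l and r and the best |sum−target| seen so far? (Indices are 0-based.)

l=0 r=14: -13+35=22 d=19 *, l++
l=1 r=14: -11+35=24 d=17 *, l++
l=2 r=14: -8+35=27 d=14 *, l++
l=3 r=14: -4+35=31 d=10 *, l++
l=4 r=14: -1+35=34 d=7 *, l++
l=5 r=14: 3+35=38 d=3 *, l++
l=6 r=14: 4+35=39 d=2 *, l++
l=7 r=14: 9+35=44 d=3, r--

l=7, r=13, best |Δ|=2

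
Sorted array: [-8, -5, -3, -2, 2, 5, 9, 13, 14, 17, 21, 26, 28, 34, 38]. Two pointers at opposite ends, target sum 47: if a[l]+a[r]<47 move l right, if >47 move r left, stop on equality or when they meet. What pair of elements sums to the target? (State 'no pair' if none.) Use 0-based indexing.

[0,14] -8+38=30 <47 → l++
[1,14] -5+38=33 <47 → l++
[2,14] -3+38=35 <47 → l++
[3,14] -2+38=36 <47 → l++
[4,14] 2+38=40 <47 → l++
[5,14] 5+38=43 <47 → l++
[6,14] 9+38=47 → found

(9, 38)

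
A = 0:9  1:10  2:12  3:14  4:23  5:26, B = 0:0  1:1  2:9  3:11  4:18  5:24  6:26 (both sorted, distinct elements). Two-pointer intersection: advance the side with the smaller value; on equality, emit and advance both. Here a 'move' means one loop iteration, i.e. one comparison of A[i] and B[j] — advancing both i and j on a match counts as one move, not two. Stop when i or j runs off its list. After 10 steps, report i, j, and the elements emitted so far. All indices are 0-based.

i=0 j=0: 9>0, j++
i=0 j=1: 9>1, j++
i=0 j=2: 9==9 emit, i++,j++
i=1 j=3: 10<11, i++
i=2 j=3: 12>11, j++
i=2 j=4: 12<18, i++
i=3 j=4: 14<18, i++
i=4 j=4: 23>18, j++
i=4 j=5: 23<24, i++
i=5 j=5: 26>24, j++

i=5, j=6, emitted=[9]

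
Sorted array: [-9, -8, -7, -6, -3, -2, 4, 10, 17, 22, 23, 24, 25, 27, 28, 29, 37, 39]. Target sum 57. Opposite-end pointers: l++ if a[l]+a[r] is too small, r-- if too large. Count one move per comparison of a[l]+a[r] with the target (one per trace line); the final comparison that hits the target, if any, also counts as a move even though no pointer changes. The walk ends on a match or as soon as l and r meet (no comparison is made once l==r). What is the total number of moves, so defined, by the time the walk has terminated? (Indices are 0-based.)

[0,17] -9+39=30 <57 → l++
[1,17] -8+39=31 <57 → l++
[2,17] -7+39=32 <57 → l++
[3,17] -6+39=33 <57 → l++
[4,17] -3+39=36 <57 → l++
[5,17] -2+39=37 <57 → l++
[6,17] 4+39=43 <57 → l++
[7,17] 10+39=49 <57 → l++
[8,17] 17+39=56 <57 → l++
[9,17] 22+39=61 >57 → r--
[9,16] 22+37=59 >57 → r--
[9,15] 22+29=51 <57 → l++
[10,15] 23+29=52 <57 → l++
[11,15] 24+29=53 <57 → l++
[12,15] 25+29=54 <57 → l++
[13,15] 27+29=56 <57 → l++
[14,15] 28+29=57 → found

17 moves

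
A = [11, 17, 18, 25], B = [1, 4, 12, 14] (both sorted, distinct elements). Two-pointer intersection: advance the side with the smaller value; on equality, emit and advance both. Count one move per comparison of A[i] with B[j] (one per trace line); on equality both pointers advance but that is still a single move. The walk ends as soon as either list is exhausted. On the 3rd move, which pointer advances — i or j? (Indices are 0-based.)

[i=0,j=0] 11>1 → j++
[i=0,j=1] 11>4 → j++
[i=0,j=2] 11<12 → i++

i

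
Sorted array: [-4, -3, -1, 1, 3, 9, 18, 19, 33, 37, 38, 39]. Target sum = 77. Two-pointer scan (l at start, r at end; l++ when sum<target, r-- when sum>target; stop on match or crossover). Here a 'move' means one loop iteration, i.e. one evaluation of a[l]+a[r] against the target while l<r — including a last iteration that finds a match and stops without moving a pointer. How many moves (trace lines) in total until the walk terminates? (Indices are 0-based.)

l=0 r=11: -4+39=35 <77, l++
l=1 r=11: -3+39=36 <77, l++
l=2 r=11: -1+39=38 <77, l++
l=3 r=11: 1+39=40 <77, l++
l=4 r=11: 3+39=42 <77, l++
l=5 r=11: 9+39=48 <77, l++
l=6 r=11: 18+39=57 <77, l++
l=7 r=11: 19+39=58 <77, l++
l=8 r=11: 33+39=72 <77, l++
l=9 r=11: 37+39=76 <77, l++
l=10 r=11: 38+39=77, found

11 moves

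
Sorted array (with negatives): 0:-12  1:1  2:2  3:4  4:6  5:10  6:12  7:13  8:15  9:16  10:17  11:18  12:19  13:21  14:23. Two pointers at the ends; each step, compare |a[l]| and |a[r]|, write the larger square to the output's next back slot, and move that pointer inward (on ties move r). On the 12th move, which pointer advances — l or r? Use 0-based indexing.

r

[0,14] |-12|<=|23| out[14]=529 → r--
[0,13] |-12|<=|21| out[13]=441 → r--
[0,12] |-12|<=|19| out[12]=361 → r--
[0,11] |-12|<=|18| out[11]=324 → r--
[0,10] |-12|<=|17| out[10]=289 → r--
[0,9] |-12|<=|16| out[9]=256 → r--
[0,8] |-12|<=|15| out[8]=225 → r--
[0,7] |-12|<=|13| out[7]=169 → r--
[0,6] |-12|<=|12| out[6]=144 → r--
[0,5] |-12|>|10| out[5]=144 → l++
[1,5] |1|<=|10| out[4]=100 → r--
[1,4] |1|<=|6| out[3]=36 → r--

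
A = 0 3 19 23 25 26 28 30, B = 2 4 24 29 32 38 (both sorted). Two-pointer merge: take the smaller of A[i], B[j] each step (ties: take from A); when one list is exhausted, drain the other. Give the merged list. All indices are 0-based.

[0, 2, 3, 4, 19, 23, 24, 25, 26, 28, 29, 30, 32, 38]

[i=0,j=0] A[i]=0<=B[j]=2 take 0 → i++
[i=1,j=0] A[i]=3>B[j]=2 take 2 → j++
[i=1,j=1] A[i]=3<=B[j]=4 take 3 → i++
[i=2,j=1] A[i]=19>B[j]=4 take 4 → j++
[i=2,j=2] A[i]=19<=B[j]=24 take 19 → i++
[i=3,j=2] A[i]=23<=B[j]=24 take 23 → i++
[i=4,j=2] A[i]=25>B[j]=24 take 24 → j++
[i=4,j=3] A[i]=25<=B[j]=29 take 25 → i++
[i=5,j=3] A[i]=26<=B[j]=29 take 26 → i++
[i=6,j=3] A[i]=28<=B[j]=29 take 28 → i++
[i=7,j=3] A[i]=30>B[j]=29 take 29 → j++
[i=7,j=4] A[i]=30<=B[j]=32 take 30 → i++
[i=8,j=4] A done, take B[j]=32 → j++
[i=8,j=5] A done, take B[j]=38 → j++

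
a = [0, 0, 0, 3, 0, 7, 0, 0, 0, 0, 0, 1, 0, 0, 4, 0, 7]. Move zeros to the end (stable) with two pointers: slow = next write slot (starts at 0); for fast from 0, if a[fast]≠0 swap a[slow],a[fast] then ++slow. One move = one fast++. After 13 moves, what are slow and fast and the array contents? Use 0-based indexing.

slow=0 fast=0: a[fast]=0, fast++
slow=0 fast=1: a[fast]=0, fast++
slow=0 fast=2: a[fast]=0, fast++
slow=0 fast=3: a[fast]=3≠0 swap→a[0]=3, slow++,fast++
slow=1 fast=4: a[fast]=0, fast++
slow=1 fast=5: a[fast]=7≠0 swap→a[1]=7, slow++,fast++
slow=2 fast=6: a[fast]=0, fast++
slow=2 fast=7: a[fast]=0, fast++
slow=2 fast=8: a[fast]=0, fast++
slow=2 fast=9: a[fast]=0, fast++
slow=2 fast=10: a[fast]=0, fast++
slow=2 fast=11: a[fast]=1≠0 swap→a[2]=1, slow++,fast++
slow=3 fast=12: a[fast]=0, fast++

slow=3, fast=13, a=[3, 7, 1, 0, 0, 0, 0, 0, 0, 0, 0, 0, 0, 0, 4, 0, 7]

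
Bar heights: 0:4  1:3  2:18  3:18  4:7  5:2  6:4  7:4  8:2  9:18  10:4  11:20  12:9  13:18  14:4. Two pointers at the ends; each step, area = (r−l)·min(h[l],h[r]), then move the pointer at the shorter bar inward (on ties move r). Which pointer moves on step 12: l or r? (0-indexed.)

[0,14] min(4,4)*14=56 best=56 * → r--
[0,13] min(4,18)*13=52 best=56 → l++
[1,13] min(3,18)*12=36 best=56 → l++
[2,13] min(18,18)*11=198 best=198 * → r--
[2,12] min(18,9)*10=90 best=198 → r--
[2,11] min(18,20)*9=162 best=198 → l++
[3,11] min(18,20)*8=144 best=198 → l++
[4,11] min(7,20)*7=49 best=198 → l++
[5,11] min(2,20)*6=12 best=198 → l++
[6,11] min(4,20)*5=20 best=198 → l++
[7,11] min(4,20)*4=16 best=198 → l++
[8,11] min(2,20)*3=6 best=198 → l++

l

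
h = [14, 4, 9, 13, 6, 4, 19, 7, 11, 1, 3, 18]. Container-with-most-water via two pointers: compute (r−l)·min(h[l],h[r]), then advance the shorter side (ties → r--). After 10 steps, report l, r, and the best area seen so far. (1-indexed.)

l=1 r=12: min(14,18)*11=154 best=154 *, l++
l=2 r=12: min(4,18)*10=40 best=154, l++
l=3 r=12: min(9,18)*9=81 best=154, l++
l=4 r=12: min(13,18)*8=104 best=154, l++
l=5 r=12: min(6,18)*7=42 best=154, l++
l=6 r=12: min(4,18)*6=24 best=154, l++
l=7 r=12: min(19,18)*5=90 best=154, r--
l=7 r=11: min(19,3)*4=12 best=154, r--
l=7 r=10: min(19,1)*3=3 best=154, r--
l=7 r=9: min(19,11)*2=22 best=154, r--

l=7, r=8, best area=154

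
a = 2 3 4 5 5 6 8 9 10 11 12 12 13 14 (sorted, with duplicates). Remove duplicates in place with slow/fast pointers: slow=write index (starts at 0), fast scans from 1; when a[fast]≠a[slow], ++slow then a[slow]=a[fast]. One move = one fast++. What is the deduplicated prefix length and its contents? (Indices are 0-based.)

slow=0 fast=1: a[fast]=3≠a[slow]=2 write a[1]=3, slow++,fast++
slow=1 fast=2: a[fast]=4≠a[slow]=3 write a[2]=4, slow++,fast++
slow=2 fast=3: a[fast]=5≠a[slow]=4 write a[3]=5, slow++,fast++
slow=3 fast=4: a[fast]=5=a[slow] dup, fast++
slow=3 fast=5: a[fast]=6≠a[slow]=5 write a[4]=6, slow++,fast++
slow=4 fast=6: a[fast]=8≠a[slow]=6 write a[5]=8, slow++,fast++
slow=5 fast=7: a[fast]=9≠a[slow]=8 write a[6]=9, slow++,fast++
slow=6 fast=8: a[fast]=10≠a[slow]=9 write a[7]=10, slow++,fast++
slow=7 fast=9: a[fast]=11≠a[slow]=10 write a[8]=11, slow++,fast++
slow=8 fast=10: a[fast]=12≠a[slow]=11 write a[9]=12, slow++,fast++
slow=9 fast=11: a[fast]=12=a[slow] dup, fast++
slow=9 fast=12: a[fast]=13≠a[slow]=12 write a[10]=13, slow++,fast++
slow=10 fast=13: a[fast]=14≠a[slow]=13 write a[11]=14, slow++,fast++

length 12; prefix = [2, 3, 4, 5, 6, 8, 9, 10, 11, 12, 13, 14]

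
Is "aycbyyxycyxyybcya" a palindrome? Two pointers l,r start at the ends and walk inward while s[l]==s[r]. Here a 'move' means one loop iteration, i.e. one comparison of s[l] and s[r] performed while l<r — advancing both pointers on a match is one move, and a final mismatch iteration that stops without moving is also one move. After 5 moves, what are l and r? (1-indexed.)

l=6, r=12

[1,17] 'a'=='a' → l++,r--
[2,16] 'y'=='y' → l++,r--
[3,15] 'c'=='c' → l++,r--
[4,14] 'b'=='b' → l++,r--
[5,13] 'y'=='y' → l++,r--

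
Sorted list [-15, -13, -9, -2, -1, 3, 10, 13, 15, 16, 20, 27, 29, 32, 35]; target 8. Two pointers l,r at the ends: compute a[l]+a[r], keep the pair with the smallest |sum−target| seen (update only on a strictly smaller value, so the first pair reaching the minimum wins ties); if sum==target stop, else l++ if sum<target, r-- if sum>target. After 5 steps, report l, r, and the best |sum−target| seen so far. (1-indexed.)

l=2, r=11, best |Δ|=3

[1,15] -15+35=20 d=12 * → r--
[1,14] -15+32=17 d=9 * → r--
[1,13] -15+29=14 d=6 * → r--
[1,12] -15+27=12 d=4 * → r--
[1,11] -15+20=5 d=3 * → l++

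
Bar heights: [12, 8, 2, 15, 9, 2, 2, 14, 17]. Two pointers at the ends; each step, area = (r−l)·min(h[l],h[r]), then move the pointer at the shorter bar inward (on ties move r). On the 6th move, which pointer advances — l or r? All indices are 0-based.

[0,8] min(12,17)*8=96 best=96 * → l++
[1,8] min(8,17)*7=56 best=96 → l++
[2,8] min(2,17)*6=12 best=96 → l++
[3,8] min(15,17)*5=75 best=96 → l++
[4,8] min(9,17)*4=36 best=96 → l++
[5,8] min(2,17)*3=6 best=96 → l++

l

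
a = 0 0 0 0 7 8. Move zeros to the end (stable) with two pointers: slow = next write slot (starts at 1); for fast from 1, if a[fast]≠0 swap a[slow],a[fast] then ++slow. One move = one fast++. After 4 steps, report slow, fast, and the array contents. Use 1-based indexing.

slow=1 fast=1: a[fast]=0, fast++
slow=1 fast=2: a[fast]=0, fast++
slow=1 fast=3: a[fast]=0, fast++
slow=1 fast=4: a[fast]=0, fast++

slow=1, fast=5, a=[0, 0, 0, 0, 7, 8]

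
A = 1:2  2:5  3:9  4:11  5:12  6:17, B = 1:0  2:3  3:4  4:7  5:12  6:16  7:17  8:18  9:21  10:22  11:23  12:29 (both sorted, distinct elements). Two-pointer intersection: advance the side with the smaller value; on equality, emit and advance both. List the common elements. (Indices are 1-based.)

i=1 j=1: 2>0, j++
i=1 j=2: 2<3, i++
i=2 j=2: 5>3, j++
i=2 j=3: 5>4, j++
i=2 j=4: 5<7, i++
i=3 j=4: 9>7, j++
i=3 j=5: 9<12, i++
i=4 j=5: 11<12, i++
i=5 j=5: 12==12 emit, i++,j++
i=6 j=6: 17>16, j++
i=6 j=7: 17==17 emit, i++,j++

intersection = [12, 17]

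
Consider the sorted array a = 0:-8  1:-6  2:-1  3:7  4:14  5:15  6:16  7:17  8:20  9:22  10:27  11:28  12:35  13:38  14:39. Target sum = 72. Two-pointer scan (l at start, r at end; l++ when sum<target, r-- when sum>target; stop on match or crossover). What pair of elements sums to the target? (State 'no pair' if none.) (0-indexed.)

no pair

l=0 r=14: -8+39=31 <72, l++
l=1 r=14: -6+39=33 <72, l++
l=2 r=14: -1+39=38 <72, l++
l=3 r=14: 7+39=46 <72, l++
l=4 r=14: 14+39=53 <72, l++
l=5 r=14: 15+39=54 <72, l++
l=6 r=14: 16+39=55 <72, l++
l=7 r=14: 17+39=56 <72, l++
l=8 r=14: 20+39=59 <72, l++
l=9 r=14: 22+39=61 <72, l++
l=10 r=14: 27+39=66 <72, l++
l=11 r=14: 28+39=67 <72, l++
l=12 r=14: 35+39=74 >72, r--
l=12 r=13: 35+38=73 >72, r--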